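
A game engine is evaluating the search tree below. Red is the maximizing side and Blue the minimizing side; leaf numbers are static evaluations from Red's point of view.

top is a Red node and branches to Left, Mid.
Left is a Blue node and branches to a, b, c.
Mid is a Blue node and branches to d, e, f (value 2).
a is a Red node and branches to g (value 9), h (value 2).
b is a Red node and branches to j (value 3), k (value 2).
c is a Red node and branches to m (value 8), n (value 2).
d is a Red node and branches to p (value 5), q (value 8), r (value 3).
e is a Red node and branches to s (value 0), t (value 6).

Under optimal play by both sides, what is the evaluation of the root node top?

a (Red): max(9, 2) = 9
b (Red): max(3, 2) = 3
c (Red): max(8, 2) = 8
Left (Blue): min(9, 3, 8) = 3
d (Red): max(5, 8, 3) = 8
e (Red): max(0, 6) = 6
Mid (Blue): min(8, 6, 2) = 2
top (Red): max(3, 2) = 3

3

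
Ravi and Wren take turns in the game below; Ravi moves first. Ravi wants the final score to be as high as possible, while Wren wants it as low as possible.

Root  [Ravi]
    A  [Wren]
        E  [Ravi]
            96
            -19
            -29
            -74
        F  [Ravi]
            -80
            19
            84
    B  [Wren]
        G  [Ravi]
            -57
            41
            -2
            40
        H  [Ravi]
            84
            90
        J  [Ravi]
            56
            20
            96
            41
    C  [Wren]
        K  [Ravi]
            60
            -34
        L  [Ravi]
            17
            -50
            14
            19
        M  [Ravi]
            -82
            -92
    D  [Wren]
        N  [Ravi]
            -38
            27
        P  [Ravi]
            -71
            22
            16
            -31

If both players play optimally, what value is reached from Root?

84

E (Ravi): max(96, -19, -29, -74) = 96
F (Ravi): max(-80, 19, 84) = 84
A (Wren): min(96, 84) = 84
G (Ravi): max(-57, 41, -2, 40) = 41
H (Ravi): max(84, 90) = 90
J (Ravi): max(56, 20, 96, 41) = 96
B (Wren): min(41, 90, 96) = 41
K (Ravi): max(60, -34) = 60
L (Ravi): max(17, -50, 14, 19) = 19
M (Ravi): max(-82, -92) = -82
C (Wren): min(60, 19, -82) = -82
N (Ravi): max(-38, 27) = 27
P (Ravi): max(-71, 22, 16, -31) = 22
D (Wren): min(27, 22) = 22
Root (Ravi): max(84, 41, -82, 22) = 84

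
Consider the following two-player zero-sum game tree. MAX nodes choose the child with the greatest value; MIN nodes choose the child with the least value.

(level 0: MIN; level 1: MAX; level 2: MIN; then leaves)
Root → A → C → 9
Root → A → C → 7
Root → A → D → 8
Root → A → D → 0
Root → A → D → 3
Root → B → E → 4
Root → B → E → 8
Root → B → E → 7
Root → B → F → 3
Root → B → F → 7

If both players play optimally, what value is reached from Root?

C (MIN): min(9, 7) = 7
D (MIN): min(8, 0, 3) = 0
A (MAX): max(7, 0) = 7
E (MIN): min(4, 8, 7) = 4
F (MIN): min(3, 7) = 3
B (MAX): max(4, 3) = 4
Root (MIN): min(7, 4) = 4

4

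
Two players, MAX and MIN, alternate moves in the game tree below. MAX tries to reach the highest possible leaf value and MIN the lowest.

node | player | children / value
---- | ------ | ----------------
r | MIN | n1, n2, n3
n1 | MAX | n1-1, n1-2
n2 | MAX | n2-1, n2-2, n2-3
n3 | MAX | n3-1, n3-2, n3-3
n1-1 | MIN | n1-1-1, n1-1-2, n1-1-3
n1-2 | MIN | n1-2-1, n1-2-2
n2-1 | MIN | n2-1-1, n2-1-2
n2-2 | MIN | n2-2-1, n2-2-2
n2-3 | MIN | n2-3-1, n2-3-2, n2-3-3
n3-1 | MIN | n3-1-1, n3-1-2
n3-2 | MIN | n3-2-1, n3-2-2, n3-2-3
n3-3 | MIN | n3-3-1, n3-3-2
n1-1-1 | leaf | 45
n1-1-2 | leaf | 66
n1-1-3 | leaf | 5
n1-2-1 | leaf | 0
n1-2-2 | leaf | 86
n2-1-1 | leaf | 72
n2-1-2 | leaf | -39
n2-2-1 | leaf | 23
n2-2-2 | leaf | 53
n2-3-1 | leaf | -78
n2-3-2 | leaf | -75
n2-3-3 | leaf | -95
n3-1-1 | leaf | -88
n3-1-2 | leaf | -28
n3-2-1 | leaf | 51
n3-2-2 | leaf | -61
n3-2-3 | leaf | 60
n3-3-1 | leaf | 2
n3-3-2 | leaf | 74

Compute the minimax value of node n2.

n2-1 (MIN): min(72, -39) = -39
n2-2 (MIN): min(23, 53) = 23
n2-3 (MIN): min(-78, -75, -95) = -95
n2 (MAX): max(-39, 23, -95) = 23

23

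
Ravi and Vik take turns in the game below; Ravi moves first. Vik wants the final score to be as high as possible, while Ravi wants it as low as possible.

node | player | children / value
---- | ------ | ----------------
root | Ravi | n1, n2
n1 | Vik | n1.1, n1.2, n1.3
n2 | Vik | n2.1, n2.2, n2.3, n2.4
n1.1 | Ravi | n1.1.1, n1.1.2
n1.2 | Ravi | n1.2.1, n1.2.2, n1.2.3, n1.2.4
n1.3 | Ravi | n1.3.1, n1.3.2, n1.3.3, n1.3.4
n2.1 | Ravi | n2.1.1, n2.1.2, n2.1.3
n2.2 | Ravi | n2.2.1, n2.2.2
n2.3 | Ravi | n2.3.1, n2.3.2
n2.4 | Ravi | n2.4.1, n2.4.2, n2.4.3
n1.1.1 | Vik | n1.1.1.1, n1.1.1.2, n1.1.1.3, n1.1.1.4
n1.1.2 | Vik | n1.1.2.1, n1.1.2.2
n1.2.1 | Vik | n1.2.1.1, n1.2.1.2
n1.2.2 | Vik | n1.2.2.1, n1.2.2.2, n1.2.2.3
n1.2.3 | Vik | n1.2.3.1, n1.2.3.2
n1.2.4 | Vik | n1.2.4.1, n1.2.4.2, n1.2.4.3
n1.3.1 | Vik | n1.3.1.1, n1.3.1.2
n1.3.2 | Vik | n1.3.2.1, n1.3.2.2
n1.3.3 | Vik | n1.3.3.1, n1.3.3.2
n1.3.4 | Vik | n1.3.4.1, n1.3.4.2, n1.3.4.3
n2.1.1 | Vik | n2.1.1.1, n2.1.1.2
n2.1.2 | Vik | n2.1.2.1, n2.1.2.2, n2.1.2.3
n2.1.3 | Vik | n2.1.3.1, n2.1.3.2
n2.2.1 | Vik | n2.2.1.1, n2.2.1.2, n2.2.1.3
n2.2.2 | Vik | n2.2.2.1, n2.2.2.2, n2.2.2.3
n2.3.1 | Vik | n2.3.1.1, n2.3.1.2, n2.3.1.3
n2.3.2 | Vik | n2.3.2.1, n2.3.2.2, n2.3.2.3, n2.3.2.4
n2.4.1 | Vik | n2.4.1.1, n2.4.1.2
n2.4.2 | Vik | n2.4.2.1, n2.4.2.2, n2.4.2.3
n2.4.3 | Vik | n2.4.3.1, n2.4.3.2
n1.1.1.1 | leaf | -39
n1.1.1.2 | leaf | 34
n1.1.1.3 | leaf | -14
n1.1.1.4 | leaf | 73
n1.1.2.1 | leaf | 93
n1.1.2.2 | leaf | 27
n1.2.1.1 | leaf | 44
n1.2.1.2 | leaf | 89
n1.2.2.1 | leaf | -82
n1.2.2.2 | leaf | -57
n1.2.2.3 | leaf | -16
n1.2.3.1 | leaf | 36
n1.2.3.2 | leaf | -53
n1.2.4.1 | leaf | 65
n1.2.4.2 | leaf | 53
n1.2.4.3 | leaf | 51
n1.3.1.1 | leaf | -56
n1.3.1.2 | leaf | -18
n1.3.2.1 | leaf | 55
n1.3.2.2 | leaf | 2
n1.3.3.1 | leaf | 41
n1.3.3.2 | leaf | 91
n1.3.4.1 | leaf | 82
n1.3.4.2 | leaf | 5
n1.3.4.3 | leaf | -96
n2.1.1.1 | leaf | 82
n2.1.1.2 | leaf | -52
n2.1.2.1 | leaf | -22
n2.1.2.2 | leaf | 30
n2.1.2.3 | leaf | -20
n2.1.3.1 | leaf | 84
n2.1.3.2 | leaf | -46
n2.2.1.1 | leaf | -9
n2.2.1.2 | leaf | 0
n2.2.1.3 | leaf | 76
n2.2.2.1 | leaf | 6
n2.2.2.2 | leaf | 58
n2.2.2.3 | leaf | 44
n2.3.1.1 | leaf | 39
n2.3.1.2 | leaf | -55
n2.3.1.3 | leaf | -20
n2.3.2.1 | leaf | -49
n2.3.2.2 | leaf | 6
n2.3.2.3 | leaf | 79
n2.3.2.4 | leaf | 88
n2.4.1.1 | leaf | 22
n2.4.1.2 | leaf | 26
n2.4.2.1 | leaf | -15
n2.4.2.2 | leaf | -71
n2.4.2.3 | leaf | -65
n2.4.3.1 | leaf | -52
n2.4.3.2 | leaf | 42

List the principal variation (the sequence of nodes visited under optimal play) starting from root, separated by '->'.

n1.1.1 (Vik): max(-39, 34, -14, 73) = 73
n1.1.2 (Vik): max(93, 27) = 93
n1.1 (Ravi): min(73, 93) = 73
n1.2.1 (Vik): max(44, 89) = 89
n1.2.2 (Vik): max(-82, -57, -16) = -16
n1.2.3 (Vik): max(36, -53) = 36
n1.2.4 (Vik): max(65, 53, 51) = 65
n1.2 (Ravi): min(89, -16, 36, 65) = -16
n1.3.1 (Vik): max(-56, -18) = -18
n1.3.2 (Vik): max(55, 2) = 55
n1.3.3 (Vik): max(41, 91) = 91
n1.3.4 (Vik): max(82, 5, -96) = 82
n1.3 (Ravi): min(-18, 55, 91, 82) = -18
n1 (Vik): max(73, -16, -18) = 73
n2.1.1 (Vik): max(82, -52) = 82
n2.1.2 (Vik): max(-22, 30, -20) = 30
n2.1.3 (Vik): max(84, -46) = 84
n2.1 (Ravi): min(82, 30, 84) = 30
n2.2.1 (Vik): max(-9, 0, 76) = 76
n2.2.2 (Vik): max(6, 58, 44) = 58
n2.2 (Ravi): min(76, 58) = 58
n2.3.1 (Vik): max(39, -55, -20) = 39
n2.3.2 (Vik): max(-49, 6, 79, 88) = 88
n2.3 (Ravi): min(39, 88) = 39
n2.4.1 (Vik): max(22, 26) = 26
n2.4.2 (Vik): max(-15, -71, -65) = -15
n2.4.3 (Vik): max(-52, 42) = 42
n2.4 (Ravi): min(26, -15, 42) = -15
n2 (Vik): max(30, 58, 39, -15) = 58
root (Ravi): min(73, 58) = 58
At root, Ravi picks n2 (lowest: 58).
At n2, Vik picks n2.2 (highest: 58).
At n2.2, Ravi picks n2.2.2 (lowest: 58).
At n2.2.2, Vik picks n2.2.2.2 (highest: 58).
Terminal value 58.

root -> n2 -> n2.2 -> n2.2.2 -> n2.2.2.2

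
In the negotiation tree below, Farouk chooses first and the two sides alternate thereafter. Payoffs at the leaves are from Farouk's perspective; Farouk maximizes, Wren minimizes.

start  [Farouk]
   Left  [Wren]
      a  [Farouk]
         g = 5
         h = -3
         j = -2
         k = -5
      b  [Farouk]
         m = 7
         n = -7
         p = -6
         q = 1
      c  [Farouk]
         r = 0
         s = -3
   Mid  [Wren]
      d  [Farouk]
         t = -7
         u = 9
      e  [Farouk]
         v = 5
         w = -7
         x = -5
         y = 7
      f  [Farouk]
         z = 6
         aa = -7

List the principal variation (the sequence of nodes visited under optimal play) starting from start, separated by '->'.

start -> Mid -> f -> z

a (Farouk): max(5, -3, -2, -5) = 5
b (Farouk): max(7, -7, -6, 1) = 7
c (Farouk): max(0, -3) = 0
Left (Wren): min(5, 7, 0) = 0
d (Farouk): max(-7, 9) = 9
e (Farouk): max(5, -7, -5, 7) = 7
f (Farouk): max(6, -7) = 6
Mid (Wren): min(9, 7, 6) = 6
start (Farouk): max(0, 6) = 6
At start, Farouk picks Mid (highest: 6).
At Mid, Wren picks f (lowest: 6).
At f, Farouk picks z (highest: 6).
Terminal value 6.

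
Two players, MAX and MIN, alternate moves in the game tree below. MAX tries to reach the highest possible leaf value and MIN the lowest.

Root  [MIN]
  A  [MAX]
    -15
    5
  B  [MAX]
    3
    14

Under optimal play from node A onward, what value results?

5

A (MAX): max(-15, 5) = 5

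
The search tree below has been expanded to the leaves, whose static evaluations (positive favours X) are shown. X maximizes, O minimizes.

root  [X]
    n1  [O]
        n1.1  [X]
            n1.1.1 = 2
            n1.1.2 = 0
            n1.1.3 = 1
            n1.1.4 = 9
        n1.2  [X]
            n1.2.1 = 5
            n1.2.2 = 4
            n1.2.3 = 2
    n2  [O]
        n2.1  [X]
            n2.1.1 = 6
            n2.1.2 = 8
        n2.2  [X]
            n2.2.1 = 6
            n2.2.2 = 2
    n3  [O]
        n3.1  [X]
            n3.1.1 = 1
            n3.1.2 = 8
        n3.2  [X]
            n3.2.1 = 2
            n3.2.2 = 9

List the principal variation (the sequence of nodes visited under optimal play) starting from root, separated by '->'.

root -> n3 -> n3.1 -> n3.1.2

n1.1 (X): max(2, 0, 1, 9) = 9
n1.2 (X): max(5, 4, 2) = 5
n1 (O): min(9, 5) = 5
n2.1 (X): max(6, 8) = 8
n2.2 (X): max(6, 2) = 6
n2 (O): min(8, 6) = 6
n3.1 (X): max(1, 8) = 8
n3.2 (X): max(2, 9) = 9
n3 (O): min(8, 9) = 8
root (X): max(5, 6, 8) = 8
At root, X picks n3 (highest: 8).
At n3, O picks n3.1 (lowest: 8).
At n3.1, X picks n3.1.2 (highest: 8).
Terminal value 8.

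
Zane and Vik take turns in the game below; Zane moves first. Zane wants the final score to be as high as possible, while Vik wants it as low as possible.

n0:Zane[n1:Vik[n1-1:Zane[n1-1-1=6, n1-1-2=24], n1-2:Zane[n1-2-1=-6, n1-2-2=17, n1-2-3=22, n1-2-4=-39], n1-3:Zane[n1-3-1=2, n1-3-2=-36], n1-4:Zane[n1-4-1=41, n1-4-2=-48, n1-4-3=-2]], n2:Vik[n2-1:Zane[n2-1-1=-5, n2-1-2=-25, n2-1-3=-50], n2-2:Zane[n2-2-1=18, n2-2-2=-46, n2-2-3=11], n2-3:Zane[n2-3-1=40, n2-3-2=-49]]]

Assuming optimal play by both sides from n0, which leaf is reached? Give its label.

n1-1 (Zane): max(6, 24) = 24
n1-2 (Zane): max(-6, 17, 22, -39) = 22
n1-3 (Zane): max(2, -36) = 2
n1-4 (Zane): max(41, -48, -2) = 41
n1 (Vik): min(24, 22, 2, 41) = 2
n2-1 (Zane): max(-5, -25, -50) = -5
n2-2 (Zane): max(18, -46, 11) = 18
n2-3 (Zane): max(40, -49) = 40
n2 (Vik): min(-5, 18, 40) = -5
n0 (Zane): max(2, -5) = 2
At n0, Zane picks n1 (highest: 2).
At n1, Vik picks n1-3 (lowest: 2).
At n1-3, Zane picks n1-3-1 (highest: 2).
Terminal value 2.

n1-3-1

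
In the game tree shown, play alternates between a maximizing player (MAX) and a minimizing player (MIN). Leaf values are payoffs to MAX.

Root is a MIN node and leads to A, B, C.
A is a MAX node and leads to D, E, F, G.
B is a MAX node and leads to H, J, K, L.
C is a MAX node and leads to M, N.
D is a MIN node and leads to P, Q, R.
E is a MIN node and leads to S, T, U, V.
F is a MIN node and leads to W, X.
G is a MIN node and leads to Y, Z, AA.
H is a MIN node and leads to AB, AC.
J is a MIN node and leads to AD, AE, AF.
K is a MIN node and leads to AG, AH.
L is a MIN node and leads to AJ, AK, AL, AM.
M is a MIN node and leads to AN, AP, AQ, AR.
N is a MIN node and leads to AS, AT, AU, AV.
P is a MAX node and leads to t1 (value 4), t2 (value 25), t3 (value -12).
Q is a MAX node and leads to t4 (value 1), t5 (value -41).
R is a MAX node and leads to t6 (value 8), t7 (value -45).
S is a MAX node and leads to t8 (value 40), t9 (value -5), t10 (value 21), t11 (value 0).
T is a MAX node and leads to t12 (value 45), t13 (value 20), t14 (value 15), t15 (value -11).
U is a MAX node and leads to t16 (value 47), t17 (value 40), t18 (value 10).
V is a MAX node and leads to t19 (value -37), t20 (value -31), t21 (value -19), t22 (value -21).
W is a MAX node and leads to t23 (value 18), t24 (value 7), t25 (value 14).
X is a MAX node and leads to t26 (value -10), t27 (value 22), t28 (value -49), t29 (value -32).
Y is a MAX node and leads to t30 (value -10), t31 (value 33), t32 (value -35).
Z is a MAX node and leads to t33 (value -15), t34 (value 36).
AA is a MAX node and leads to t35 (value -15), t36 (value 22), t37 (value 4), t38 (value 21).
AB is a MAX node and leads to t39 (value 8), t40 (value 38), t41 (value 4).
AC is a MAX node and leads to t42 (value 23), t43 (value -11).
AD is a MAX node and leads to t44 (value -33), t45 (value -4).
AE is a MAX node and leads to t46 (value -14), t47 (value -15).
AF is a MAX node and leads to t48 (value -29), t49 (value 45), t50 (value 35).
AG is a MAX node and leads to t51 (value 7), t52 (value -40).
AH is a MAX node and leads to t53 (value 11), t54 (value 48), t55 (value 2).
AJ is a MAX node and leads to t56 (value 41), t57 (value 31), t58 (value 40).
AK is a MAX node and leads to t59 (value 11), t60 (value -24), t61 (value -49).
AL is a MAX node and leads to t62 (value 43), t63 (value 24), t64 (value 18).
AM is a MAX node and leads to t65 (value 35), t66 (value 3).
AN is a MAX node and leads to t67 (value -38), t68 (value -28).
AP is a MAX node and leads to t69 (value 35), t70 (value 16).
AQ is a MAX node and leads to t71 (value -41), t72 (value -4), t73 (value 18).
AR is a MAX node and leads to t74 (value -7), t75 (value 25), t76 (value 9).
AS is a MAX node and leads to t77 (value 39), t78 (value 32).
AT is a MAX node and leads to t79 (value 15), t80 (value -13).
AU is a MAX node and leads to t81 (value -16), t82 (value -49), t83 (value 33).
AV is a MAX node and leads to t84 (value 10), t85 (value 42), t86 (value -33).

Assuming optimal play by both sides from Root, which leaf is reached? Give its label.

t79

P (MAX): max(4, 25, -12) = 25
Q (MAX): max(1, -41) = 1
R (MAX): max(8, -45) = 8
D (MIN): min(25, 1, 8) = 1
S (MAX): max(40, -5, 21, 0) = 40
T (MAX): max(45, 20, 15, -11) = 45
U (MAX): max(47, 40, 10) = 47
V (MAX): max(-37, -31, -19, -21) = -19
E (MIN): min(40, 45, 47, -19) = -19
W (MAX): max(18, 7, 14) = 18
X (MAX): max(-10, 22, -49, -32) = 22
F (MIN): min(18, 22) = 18
Y (MAX): max(-10, 33, -35) = 33
Z (MAX): max(-15, 36) = 36
AA (MAX): max(-15, 22, 4, 21) = 22
G (MIN): min(33, 36, 22) = 22
A (MAX): max(1, -19, 18, 22) = 22
AB (MAX): max(8, 38, 4) = 38
AC (MAX): max(23, -11) = 23
H (MIN): min(38, 23) = 23
AD (MAX): max(-33, -4) = -4
AE (MAX): max(-14, -15) = -14
AF (MAX): max(-29, 45, 35) = 45
J (MIN): min(-4, -14, 45) = -14
AG (MAX): max(7, -40) = 7
AH (MAX): max(11, 48, 2) = 48
K (MIN): min(7, 48) = 7
AJ (MAX): max(41, 31, 40) = 41
AK (MAX): max(11, -24, -49) = 11
AL (MAX): max(43, 24, 18) = 43
AM (MAX): max(35, 3) = 35
L (MIN): min(41, 11, 43, 35) = 11
B (MAX): max(23, -14, 7, 11) = 23
AN (MAX): max(-38, -28) = -28
AP (MAX): max(35, 16) = 35
AQ (MAX): max(-41, -4, 18) = 18
AR (MAX): max(-7, 25, 9) = 25
M (MIN): min(-28, 35, 18, 25) = -28
AS (MAX): max(39, 32) = 39
AT (MAX): max(15, -13) = 15
AU (MAX): max(-16, -49, 33) = 33
AV (MAX): max(10, 42, -33) = 42
N (MIN): min(39, 15, 33, 42) = 15
C (MAX): max(-28, 15) = 15
Root (MIN): min(22, 23, 15) = 15
At Root, MIN picks C (lowest: 15).
At C, MAX picks N (highest: 15).
At N, MIN picks AT (lowest: 15).
At AT, MAX picks t79 (highest: 15).
Terminal value 15.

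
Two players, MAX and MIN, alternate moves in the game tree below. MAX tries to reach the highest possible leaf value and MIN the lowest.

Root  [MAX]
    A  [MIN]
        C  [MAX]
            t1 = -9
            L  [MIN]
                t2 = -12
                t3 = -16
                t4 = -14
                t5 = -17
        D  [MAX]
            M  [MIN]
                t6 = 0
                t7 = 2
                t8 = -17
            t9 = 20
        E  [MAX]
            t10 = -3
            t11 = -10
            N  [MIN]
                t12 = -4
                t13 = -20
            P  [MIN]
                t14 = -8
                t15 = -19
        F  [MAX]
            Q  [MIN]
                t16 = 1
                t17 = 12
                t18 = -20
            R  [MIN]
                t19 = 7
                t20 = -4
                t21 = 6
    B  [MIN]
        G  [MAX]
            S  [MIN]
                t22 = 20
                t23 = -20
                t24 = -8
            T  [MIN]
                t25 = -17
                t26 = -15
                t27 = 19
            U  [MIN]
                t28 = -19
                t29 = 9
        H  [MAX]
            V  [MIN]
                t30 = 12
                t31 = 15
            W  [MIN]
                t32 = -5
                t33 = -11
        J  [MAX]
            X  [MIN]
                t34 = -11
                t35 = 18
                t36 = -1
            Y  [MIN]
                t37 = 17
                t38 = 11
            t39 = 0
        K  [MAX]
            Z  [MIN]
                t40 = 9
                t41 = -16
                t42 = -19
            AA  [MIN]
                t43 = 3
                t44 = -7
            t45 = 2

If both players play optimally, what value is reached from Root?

L (MIN): min(-12, -16, -14, -17) = -17
C (MAX): max(-9, -17) = -9
M (MIN): min(0, 2, -17) = -17
D (MAX): max(-17, 20) = 20
N (MIN): min(-4, -20) = -20
P (MIN): min(-8, -19) = -19
E (MAX): max(-3, -10, -20, -19) = -3
Q (MIN): min(1, 12, -20) = -20
R (MIN): min(7, -4, 6) = -4
F (MAX): max(-20, -4) = -4
A (MIN): min(-9, 20, -3, -4) = -9
S (MIN): min(20, -20, -8) = -20
T (MIN): min(-17, -15, 19) = -17
U (MIN): min(-19, 9) = -19
G (MAX): max(-20, -17, -19) = -17
V (MIN): min(12, 15) = 12
W (MIN): min(-5, -11) = -11
H (MAX): max(12, -11) = 12
X (MIN): min(-11, 18, -1) = -11
Y (MIN): min(17, 11) = 11
J (MAX): max(-11, 11, 0) = 11
Z (MIN): min(9, -16, -19) = -19
AA (MIN): min(3, -7) = -7
K (MAX): max(-19, -7, 2) = 2
B (MIN): min(-17, 12, 11, 2) = -17
Root (MAX): max(-9, -17) = -9

-9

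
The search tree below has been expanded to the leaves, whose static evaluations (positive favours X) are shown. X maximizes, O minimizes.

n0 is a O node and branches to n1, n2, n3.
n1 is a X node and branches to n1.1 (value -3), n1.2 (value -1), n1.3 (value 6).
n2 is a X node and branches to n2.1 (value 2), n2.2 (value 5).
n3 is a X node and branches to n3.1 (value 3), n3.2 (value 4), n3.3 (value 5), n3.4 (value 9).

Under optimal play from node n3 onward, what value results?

n3 (X): max(3, 4, 5, 9) = 9

9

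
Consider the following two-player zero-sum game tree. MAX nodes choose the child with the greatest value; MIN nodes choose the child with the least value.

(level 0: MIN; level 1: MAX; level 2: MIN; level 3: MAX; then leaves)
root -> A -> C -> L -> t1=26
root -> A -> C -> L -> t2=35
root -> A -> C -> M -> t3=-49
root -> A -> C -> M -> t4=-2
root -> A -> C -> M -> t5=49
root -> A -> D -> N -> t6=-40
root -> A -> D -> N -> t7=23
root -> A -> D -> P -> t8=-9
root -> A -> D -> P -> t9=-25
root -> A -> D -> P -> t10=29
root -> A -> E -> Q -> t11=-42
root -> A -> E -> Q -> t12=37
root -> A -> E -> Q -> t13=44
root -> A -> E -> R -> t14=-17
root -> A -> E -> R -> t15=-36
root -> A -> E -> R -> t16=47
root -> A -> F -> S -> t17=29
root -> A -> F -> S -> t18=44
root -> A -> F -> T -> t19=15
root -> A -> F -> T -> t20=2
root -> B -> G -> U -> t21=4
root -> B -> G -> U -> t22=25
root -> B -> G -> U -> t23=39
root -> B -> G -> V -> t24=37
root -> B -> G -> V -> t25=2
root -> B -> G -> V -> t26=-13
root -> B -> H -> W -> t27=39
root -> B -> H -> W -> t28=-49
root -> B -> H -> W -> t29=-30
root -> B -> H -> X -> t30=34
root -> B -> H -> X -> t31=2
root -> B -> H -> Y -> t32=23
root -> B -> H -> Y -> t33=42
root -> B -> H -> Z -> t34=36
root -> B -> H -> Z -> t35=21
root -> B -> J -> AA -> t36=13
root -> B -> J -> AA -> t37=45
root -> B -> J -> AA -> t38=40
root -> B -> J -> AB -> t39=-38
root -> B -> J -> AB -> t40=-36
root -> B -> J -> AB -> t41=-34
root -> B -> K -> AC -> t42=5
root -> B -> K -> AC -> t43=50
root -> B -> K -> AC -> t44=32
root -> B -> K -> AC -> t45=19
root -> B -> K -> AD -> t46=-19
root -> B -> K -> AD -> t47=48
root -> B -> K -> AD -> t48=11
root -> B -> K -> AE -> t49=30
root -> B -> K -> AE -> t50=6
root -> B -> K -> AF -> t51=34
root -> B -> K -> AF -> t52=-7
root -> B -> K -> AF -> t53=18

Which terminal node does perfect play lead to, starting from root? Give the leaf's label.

t24

L (MAX): max(26, 35) = 35
M (MAX): max(-49, -2, 49) = 49
C (MIN): min(35, 49) = 35
N (MAX): max(-40, 23) = 23
P (MAX): max(-9, -25, 29) = 29
D (MIN): min(23, 29) = 23
Q (MAX): max(-42, 37, 44) = 44
R (MAX): max(-17, -36, 47) = 47
E (MIN): min(44, 47) = 44
S (MAX): max(29, 44) = 44
T (MAX): max(15, 2) = 15
F (MIN): min(44, 15) = 15
A (MAX): max(35, 23, 44, 15) = 44
U (MAX): max(4, 25, 39) = 39
V (MAX): max(37, 2, -13) = 37
G (MIN): min(39, 37) = 37
W (MAX): max(39, -49, -30) = 39
X (MAX): max(34, 2) = 34
Y (MAX): max(23, 42) = 42
Z (MAX): max(36, 21) = 36
H (MIN): min(39, 34, 42, 36) = 34
AA (MAX): max(13, 45, 40) = 45
AB (MAX): max(-38, -36, -34) = -34
J (MIN): min(45, -34) = -34
AC (MAX): max(5, 50, 32, 19) = 50
AD (MAX): max(-19, 48, 11) = 48
AE (MAX): max(30, 6) = 30
AF (MAX): max(34, -7, 18) = 34
K (MIN): min(50, 48, 30, 34) = 30
B (MAX): max(37, 34, -34, 30) = 37
root (MIN): min(44, 37) = 37
At root, MIN picks B (lowest: 37).
At B, MAX picks G (highest: 37).
At G, MIN picks V (lowest: 37).
At V, MAX picks t24 (highest: 37).
Terminal value 37.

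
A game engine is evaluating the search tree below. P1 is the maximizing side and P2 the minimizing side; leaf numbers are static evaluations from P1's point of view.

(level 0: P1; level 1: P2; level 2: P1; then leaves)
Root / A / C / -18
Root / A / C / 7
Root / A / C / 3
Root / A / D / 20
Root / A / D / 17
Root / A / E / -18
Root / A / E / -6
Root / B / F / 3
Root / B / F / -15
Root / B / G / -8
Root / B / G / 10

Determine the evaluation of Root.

C (P1): max(-18, 7, 3) = 7
D (P1): max(20, 17) = 20
E (P1): max(-18, -6) = -6
A (P2): min(7, 20, -6) = -6
F (P1): max(3, -15) = 3
G (P1): max(-8, 10) = 10
B (P2): min(3, 10) = 3
Root (P1): max(-6, 3) = 3

3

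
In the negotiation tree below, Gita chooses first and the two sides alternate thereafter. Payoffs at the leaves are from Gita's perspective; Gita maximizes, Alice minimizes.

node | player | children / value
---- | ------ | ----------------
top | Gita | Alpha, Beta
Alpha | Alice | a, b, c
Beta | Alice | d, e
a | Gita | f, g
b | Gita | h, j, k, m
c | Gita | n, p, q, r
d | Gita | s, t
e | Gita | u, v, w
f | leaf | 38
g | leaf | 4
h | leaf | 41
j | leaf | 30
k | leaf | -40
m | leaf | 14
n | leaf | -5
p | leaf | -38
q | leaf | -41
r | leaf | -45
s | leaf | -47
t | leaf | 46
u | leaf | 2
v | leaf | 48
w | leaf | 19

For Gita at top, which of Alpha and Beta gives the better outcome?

Beta

a (Gita): max(38, 4) = 38
b (Gita): max(41, 30, -40, 14) = 41
c (Gita): max(-5, -38, -41, -45) = -5
Alpha (Alice): min(38, 41, -5) = -5
d (Gita): max(-47, 46) = 46
e (Gita): max(2, 48, 19) = 48
Beta (Alice): min(46, 48) = 46
Gita prefers the higher value; Alpha=-5, Beta=46. Beta is better since 46 > -5.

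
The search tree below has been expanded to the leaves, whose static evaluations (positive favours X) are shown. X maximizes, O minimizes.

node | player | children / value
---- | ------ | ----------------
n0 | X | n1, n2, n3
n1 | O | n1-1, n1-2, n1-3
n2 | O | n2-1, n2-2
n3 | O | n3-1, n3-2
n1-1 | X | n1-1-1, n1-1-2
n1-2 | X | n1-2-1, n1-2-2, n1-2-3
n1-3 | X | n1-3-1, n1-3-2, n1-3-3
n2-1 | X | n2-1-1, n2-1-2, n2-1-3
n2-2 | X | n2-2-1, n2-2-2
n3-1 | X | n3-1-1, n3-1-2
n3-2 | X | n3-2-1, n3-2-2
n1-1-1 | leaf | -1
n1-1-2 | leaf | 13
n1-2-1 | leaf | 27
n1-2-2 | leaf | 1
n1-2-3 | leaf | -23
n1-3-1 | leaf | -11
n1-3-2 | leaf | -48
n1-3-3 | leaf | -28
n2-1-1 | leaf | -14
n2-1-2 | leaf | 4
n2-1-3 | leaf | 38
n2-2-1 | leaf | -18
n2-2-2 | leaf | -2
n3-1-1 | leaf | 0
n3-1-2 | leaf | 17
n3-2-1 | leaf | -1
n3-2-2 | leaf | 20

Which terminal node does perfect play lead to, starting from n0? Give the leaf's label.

n1-1 (X): max(-1, 13) = 13
n1-2 (X): max(27, 1, -23) = 27
n1-3 (X): max(-11, -48, -28) = -11
n1 (O): min(13, 27, -11) = -11
n2-1 (X): max(-14, 4, 38) = 38
n2-2 (X): max(-18, -2) = -2
n2 (O): min(38, -2) = -2
n3-1 (X): max(0, 17) = 17
n3-2 (X): max(-1, 20) = 20
n3 (O): min(17, 20) = 17
n0 (X): max(-11, -2, 17) = 17
At n0, X picks n3 (highest: 17).
At n3, O picks n3-1 (lowest: 17).
At n3-1, X picks n3-1-2 (highest: 17).
Terminal value 17.

n3-1-2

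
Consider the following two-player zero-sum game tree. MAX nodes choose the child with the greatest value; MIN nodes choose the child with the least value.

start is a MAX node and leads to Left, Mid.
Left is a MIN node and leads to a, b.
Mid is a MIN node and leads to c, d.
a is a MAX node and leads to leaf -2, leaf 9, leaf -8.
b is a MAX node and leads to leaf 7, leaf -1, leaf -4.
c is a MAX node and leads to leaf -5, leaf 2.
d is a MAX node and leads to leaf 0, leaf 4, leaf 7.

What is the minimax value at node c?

2

c (MAX): max(-5, 2) = 2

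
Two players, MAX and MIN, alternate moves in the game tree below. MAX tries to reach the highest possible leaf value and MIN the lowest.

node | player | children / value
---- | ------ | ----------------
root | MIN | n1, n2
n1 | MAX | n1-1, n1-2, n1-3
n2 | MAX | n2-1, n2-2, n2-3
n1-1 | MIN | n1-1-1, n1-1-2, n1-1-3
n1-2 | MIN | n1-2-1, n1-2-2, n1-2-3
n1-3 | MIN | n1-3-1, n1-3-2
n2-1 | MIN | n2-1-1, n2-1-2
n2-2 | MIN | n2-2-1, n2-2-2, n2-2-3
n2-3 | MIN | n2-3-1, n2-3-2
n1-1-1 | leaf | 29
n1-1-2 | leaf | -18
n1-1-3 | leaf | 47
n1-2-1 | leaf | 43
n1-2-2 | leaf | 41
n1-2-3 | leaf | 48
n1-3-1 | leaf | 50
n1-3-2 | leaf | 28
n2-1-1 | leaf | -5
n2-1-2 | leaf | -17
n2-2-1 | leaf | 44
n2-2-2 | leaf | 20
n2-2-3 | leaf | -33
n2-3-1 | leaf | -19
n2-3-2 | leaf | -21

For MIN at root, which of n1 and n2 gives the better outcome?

n1-1 (MIN): min(29, -18, 47) = -18
n1-2 (MIN): min(43, 41, 48) = 41
n1-3 (MIN): min(50, 28) = 28
n1 (MAX): max(-18, 41, 28) = 41
n2-1 (MIN): min(-5, -17) = -17
n2-2 (MIN): min(44, 20, -33) = -33
n2-3 (MIN): min(-19, -21) = -21
n2 (MAX): max(-17, -33, -21) = -17
MIN prefers the lower value; n1=41, n2=-17. n2 is better since -17 < 41.

n2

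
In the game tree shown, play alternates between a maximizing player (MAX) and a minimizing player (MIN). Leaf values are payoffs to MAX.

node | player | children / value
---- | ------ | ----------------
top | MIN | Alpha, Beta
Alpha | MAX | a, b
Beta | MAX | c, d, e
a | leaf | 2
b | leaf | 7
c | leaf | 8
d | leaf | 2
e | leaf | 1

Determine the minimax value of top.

7

Alpha (MAX): max(2, 7) = 7
Beta (MAX): max(8, 2, 1) = 8
top (MIN): min(7, 8) = 7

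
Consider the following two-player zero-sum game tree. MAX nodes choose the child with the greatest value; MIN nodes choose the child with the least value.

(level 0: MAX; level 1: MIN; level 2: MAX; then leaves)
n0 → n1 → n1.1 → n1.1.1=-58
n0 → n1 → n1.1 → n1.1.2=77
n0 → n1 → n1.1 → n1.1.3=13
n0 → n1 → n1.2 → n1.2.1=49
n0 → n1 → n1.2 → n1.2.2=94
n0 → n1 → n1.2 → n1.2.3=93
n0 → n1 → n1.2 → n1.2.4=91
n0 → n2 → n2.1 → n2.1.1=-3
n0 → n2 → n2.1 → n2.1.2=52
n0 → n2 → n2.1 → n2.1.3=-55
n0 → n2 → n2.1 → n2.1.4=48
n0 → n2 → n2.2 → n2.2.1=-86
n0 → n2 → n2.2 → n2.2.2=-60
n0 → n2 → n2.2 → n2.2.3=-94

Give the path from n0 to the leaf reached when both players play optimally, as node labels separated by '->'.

n1.1 (MAX): max(-58, 77, 13) = 77
n1.2 (MAX): max(49, 94, 93, 91) = 94
n1 (MIN): min(77, 94) = 77
n2.1 (MAX): max(-3, 52, -55, 48) = 52
n2.2 (MAX): max(-86, -60, -94) = -60
n2 (MIN): min(52, -60) = -60
n0 (MAX): max(77, -60) = 77
At n0, MAX picks n1 (highest: 77).
At n1, MIN picks n1.1 (lowest: 77).
At n1.1, MAX picks n1.1.2 (highest: 77).
Terminal value 77.

n0 -> n1 -> n1.1 -> n1.1.2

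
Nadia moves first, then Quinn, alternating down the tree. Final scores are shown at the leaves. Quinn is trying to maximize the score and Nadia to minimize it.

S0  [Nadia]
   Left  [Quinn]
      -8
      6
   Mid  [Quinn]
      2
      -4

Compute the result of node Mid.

2

Mid (Quinn): max(2, -4) = 2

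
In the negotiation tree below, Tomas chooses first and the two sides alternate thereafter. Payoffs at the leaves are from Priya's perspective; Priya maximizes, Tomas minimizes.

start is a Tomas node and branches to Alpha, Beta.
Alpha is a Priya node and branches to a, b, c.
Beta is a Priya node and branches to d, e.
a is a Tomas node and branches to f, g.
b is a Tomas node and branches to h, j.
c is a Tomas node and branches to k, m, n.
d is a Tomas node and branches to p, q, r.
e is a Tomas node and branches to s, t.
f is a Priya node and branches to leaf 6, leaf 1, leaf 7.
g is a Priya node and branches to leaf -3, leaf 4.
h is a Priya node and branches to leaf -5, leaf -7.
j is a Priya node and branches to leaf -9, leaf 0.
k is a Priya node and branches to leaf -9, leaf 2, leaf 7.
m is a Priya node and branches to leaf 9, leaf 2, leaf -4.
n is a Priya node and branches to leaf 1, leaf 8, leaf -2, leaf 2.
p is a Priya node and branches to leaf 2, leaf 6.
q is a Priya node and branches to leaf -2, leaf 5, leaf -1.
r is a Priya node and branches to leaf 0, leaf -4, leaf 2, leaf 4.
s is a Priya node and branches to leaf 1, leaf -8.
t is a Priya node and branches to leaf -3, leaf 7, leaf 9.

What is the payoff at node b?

h (Priya): max(-5, -7) = -5
j (Priya): max(-9, 0) = 0
b (Tomas): min(-5, 0) = -5

-5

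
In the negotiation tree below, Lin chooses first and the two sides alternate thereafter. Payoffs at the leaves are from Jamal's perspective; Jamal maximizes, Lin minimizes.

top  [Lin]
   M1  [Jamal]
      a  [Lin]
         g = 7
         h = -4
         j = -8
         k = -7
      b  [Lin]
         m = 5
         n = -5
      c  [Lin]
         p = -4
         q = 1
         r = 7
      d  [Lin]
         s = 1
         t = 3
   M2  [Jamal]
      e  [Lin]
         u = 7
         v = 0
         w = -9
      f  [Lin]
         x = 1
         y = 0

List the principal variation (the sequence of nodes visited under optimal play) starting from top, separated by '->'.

a (Lin): min(7, -4, -8, -7) = -8
b (Lin): min(5, -5) = -5
c (Lin): min(-4, 1, 7) = -4
d (Lin): min(1, 3) = 1
M1 (Jamal): max(-8, -5, -4, 1) = 1
e (Lin): min(7, 0, -9) = -9
f (Lin): min(1, 0) = 0
M2 (Jamal): max(-9, 0) = 0
top (Lin): min(1, 0) = 0
At top, Lin picks M2 (lowest: 0).
At M2, Jamal picks f (highest: 0).
At f, Lin picks y (lowest: 0).
Terminal value 0.

top -> M2 -> f -> y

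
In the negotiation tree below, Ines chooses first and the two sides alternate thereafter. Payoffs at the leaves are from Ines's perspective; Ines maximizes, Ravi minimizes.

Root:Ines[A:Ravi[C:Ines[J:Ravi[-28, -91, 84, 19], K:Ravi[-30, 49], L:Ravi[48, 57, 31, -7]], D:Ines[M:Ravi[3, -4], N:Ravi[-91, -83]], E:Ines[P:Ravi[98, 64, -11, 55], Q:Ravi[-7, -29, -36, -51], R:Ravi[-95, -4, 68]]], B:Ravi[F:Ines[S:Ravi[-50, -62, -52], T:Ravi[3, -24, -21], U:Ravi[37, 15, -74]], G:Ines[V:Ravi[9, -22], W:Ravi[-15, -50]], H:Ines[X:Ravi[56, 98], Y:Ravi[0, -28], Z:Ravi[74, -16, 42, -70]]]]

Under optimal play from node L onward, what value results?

-7

L (Ravi): min(48, 57, 31, -7) = -7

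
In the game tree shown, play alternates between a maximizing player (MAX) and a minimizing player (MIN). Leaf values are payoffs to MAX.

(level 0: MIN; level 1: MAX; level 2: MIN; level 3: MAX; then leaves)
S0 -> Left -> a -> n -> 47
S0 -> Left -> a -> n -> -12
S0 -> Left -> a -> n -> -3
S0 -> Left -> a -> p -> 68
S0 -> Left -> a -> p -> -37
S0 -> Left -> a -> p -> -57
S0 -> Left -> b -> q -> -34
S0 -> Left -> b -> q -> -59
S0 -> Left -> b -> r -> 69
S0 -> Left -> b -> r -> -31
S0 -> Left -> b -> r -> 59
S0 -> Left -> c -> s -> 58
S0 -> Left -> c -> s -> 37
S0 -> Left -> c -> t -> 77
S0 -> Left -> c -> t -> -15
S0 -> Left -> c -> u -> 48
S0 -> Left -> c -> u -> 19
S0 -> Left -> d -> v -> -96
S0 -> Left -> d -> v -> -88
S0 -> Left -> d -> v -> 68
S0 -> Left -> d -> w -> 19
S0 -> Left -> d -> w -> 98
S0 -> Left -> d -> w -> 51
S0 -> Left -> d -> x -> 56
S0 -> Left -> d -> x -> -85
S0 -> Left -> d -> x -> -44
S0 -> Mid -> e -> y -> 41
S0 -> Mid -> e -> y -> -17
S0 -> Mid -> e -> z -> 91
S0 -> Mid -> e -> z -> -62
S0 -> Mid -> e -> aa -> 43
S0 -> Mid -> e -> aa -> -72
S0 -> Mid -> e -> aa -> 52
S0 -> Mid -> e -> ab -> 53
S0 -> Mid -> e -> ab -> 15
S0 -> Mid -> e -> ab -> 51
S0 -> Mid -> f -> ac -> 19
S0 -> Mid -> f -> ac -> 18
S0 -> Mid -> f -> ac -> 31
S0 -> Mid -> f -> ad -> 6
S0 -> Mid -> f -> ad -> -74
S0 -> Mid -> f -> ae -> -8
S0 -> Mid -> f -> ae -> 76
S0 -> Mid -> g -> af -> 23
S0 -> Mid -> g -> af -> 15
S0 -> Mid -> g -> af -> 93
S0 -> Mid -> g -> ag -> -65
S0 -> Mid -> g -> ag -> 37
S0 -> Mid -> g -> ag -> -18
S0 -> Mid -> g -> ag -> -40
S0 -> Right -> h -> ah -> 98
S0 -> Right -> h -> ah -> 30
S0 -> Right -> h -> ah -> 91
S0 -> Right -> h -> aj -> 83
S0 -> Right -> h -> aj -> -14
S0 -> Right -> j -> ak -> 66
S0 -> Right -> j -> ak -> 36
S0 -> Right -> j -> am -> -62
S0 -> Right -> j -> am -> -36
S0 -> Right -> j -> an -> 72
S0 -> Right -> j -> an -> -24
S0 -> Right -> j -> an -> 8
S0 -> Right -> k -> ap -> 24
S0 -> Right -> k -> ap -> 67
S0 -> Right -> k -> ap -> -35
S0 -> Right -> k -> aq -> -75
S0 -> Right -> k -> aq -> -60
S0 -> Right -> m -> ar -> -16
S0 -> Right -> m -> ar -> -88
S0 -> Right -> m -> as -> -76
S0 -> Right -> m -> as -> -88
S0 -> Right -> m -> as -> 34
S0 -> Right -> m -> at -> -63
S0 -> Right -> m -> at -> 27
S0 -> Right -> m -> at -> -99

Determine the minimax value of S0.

n (MAX): max(47, -12, -3) = 47
p (MAX): max(68, -37, -57) = 68
a (MIN): min(47, 68) = 47
q (MAX): max(-34, -59) = -34
r (MAX): max(69, -31, 59) = 69
b (MIN): min(-34, 69) = -34
s (MAX): max(58, 37) = 58
t (MAX): max(77, -15) = 77
u (MAX): max(48, 19) = 48
c (MIN): min(58, 77, 48) = 48
v (MAX): max(-96, -88, 68) = 68
w (MAX): max(19, 98, 51) = 98
x (MAX): max(56, -85, -44) = 56
d (MIN): min(68, 98, 56) = 56
Left (MAX): max(47, -34, 48, 56) = 56
y (MAX): max(41, -17) = 41
z (MAX): max(91, -62) = 91
aa (MAX): max(43, -72, 52) = 52
ab (MAX): max(53, 15, 51) = 53
e (MIN): min(41, 91, 52, 53) = 41
ac (MAX): max(19, 18, 31) = 31
ad (MAX): max(6, -74) = 6
ae (MAX): max(-8, 76) = 76
f (MIN): min(31, 6, 76) = 6
af (MAX): max(23, 15, 93) = 93
ag (MAX): max(-65, 37, -18, -40) = 37
g (MIN): min(93, 37) = 37
Mid (MAX): max(41, 6, 37) = 41
ah (MAX): max(98, 30, 91) = 98
aj (MAX): max(83, -14) = 83
h (MIN): min(98, 83) = 83
ak (MAX): max(66, 36) = 66
am (MAX): max(-62, -36) = -36
an (MAX): max(72, -24, 8) = 72
j (MIN): min(66, -36, 72) = -36
ap (MAX): max(24, 67, -35) = 67
aq (MAX): max(-75, -60) = -60
k (MIN): min(67, -60) = -60
ar (MAX): max(-16, -88) = -16
as (MAX): max(-76, -88, 34) = 34
at (MAX): max(-63, 27, -99) = 27
m (MIN): min(-16, 34, 27) = -16
Right (MAX): max(83, -36, -60, -16) = 83
S0 (MIN): min(56, 41, 83) = 41

41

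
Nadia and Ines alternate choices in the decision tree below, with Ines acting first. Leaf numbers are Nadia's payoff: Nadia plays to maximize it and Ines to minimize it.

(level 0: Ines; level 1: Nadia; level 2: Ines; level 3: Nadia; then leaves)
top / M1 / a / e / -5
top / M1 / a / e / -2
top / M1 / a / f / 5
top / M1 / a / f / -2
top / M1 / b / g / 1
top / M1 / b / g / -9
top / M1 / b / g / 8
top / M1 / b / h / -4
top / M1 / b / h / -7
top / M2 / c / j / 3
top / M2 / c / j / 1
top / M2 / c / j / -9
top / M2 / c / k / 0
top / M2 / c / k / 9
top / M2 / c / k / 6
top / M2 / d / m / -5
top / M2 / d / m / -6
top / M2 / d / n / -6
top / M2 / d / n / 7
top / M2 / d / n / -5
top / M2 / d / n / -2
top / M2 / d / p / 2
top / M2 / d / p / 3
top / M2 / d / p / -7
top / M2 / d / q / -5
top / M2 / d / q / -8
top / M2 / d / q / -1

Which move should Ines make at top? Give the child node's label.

M1

e (Nadia): max(-5, -2) = -2
f (Nadia): max(5, -2) = 5
a (Ines): min(-2, 5) = -2
g (Nadia): max(1, -9, 8) = 8
h (Nadia): max(-4, -7) = -4
b (Ines): min(8, -4) = -4
M1 (Nadia): max(-2, -4) = -2
j (Nadia): max(3, 1, -9) = 3
k (Nadia): max(0, 9, 6) = 9
c (Ines): min(3, 9) = 3
m (Nadia): max(-5, -6) = -5
n (Nadia): max(-6, 7, -5, -2) = 7
p (Nadia): max(2, 3, -7) = 3
q (Nadia): max(-5, -8, -1) = -1
d (Ines): min(-5, 7, 3, -1) = -5
M2 (Nadia): max(3, -5) = 3
top (Ines): min(-2, 3) = -2
Ines at top wants the lowest of {M1=-2, M2=3}, so chooses M1.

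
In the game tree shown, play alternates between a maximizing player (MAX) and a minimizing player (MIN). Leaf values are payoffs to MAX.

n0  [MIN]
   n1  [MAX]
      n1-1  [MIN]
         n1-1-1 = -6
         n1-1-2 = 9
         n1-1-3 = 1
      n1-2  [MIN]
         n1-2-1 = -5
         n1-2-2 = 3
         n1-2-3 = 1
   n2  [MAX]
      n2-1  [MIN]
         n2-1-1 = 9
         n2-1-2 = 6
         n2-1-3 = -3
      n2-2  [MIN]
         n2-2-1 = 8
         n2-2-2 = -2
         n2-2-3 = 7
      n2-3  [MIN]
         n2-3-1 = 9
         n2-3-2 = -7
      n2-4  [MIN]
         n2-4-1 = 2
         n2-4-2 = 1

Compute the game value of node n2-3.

n2-3 (MIN): min(9, -7) = -7

-7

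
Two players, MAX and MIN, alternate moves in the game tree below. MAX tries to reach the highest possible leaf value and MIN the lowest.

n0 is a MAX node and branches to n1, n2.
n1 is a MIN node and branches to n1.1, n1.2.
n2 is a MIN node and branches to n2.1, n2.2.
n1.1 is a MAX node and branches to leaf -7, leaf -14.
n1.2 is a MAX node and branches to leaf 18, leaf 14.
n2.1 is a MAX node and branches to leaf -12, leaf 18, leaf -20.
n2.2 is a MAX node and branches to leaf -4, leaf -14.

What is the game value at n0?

-4

n1.1 (MAX): max(-7, -14) = -7
n1.2 (MAX): max(18, 14) = 18
n1 (MIN): min(-7, 18) = -7
n2.1 (MAX): max(-12, 18, -20) = 18
n2.2 (MAX): max(-4, -14) = -4
n2 (MIN): min(18, -4) = -4
n0 (MAX): max(-7, -4) = -4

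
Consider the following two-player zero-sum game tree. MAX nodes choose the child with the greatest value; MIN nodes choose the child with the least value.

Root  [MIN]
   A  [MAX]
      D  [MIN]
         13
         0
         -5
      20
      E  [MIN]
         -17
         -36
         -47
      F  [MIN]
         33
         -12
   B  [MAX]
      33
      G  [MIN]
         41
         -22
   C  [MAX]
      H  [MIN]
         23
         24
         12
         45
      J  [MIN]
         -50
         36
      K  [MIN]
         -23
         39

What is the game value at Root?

D (MIN): min(13, 0, -5) = -5
E (MIN): min(-17, -36, -47) = -47
F (MIN): min(33, -12) = -12
A (MAX): max(-5, 20, -47, -12) = 20
G (MIN): min(41, -22) = -22
B (MAX): max(33, -22) = 33
H (MIN): min(23, 24, 12, 45) = 12
J (MIN): min(-50, 36) = -50
K (MIN): min(-23, 39) = -23
C (MAX): max(12, -50, -23) = 12
Root (MIN): min(20, 33, 12) = 12

12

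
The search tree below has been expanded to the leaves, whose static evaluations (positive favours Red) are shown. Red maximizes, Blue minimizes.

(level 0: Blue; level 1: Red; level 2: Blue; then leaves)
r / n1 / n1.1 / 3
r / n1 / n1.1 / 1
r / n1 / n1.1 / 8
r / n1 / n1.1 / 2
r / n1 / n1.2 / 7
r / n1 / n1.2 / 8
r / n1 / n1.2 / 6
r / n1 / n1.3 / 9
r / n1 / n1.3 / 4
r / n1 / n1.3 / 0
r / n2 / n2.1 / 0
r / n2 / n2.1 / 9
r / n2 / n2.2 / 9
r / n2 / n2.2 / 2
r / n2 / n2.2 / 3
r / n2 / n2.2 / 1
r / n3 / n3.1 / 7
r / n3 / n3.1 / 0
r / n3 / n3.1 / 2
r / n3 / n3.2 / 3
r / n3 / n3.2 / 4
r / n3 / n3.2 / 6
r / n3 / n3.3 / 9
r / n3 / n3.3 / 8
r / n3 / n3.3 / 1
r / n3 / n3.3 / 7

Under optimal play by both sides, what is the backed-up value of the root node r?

n1.1 (Blue): min(3, 1, 8, 2) = 1
n1.2 (Blue): min(7, 8, 6) = 6
n1.3 (Blue): min(9, 4, 0) = 0
n1 (Red): max(1, 6, 0) = 6
n2.1 (Blue): min(0, 9) = 0
n2.2 (Blue): min(9, 2, 3, 1) = 1
n2 (Red): max(0, 1) = 1
n3.1 (Blue): min(7, 0, 2) = 0
n3.2 (Blue): min(3, 4, 6) = 3
n3.3 (Blue): min(9, 8, 1, 7) = 1
n3 (Red): max(0, 3, 1) = 3
r (Blue): min(6, 1, 3) = 1

1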